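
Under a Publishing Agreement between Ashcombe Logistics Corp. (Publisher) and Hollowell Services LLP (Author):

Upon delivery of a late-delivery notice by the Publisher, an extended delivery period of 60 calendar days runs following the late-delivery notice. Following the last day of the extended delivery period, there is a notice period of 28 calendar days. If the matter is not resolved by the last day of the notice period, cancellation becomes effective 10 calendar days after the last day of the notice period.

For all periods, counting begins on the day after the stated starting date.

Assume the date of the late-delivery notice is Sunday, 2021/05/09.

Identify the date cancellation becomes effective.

2021/08/15

Adding 60 calendar days to 2021/05/09 gives 2021/07/08, which is the last day of the extended delivery period.
The last day of the notice period: 2021/07/08 + 28 days = 2021/08/05.
Adding 10 calendar days to 2021/08/05 gives 2021/08/15, which is the date cancellation becomes effective.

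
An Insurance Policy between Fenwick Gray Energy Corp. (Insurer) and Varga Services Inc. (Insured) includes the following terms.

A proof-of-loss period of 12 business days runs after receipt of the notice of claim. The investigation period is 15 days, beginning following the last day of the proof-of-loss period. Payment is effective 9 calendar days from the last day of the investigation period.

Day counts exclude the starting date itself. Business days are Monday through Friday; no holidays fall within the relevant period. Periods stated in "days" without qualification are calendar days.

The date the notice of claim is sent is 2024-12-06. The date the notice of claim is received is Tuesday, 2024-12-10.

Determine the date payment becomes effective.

From Tuesday, 2024-12-10, 12 business days (Dec 11, Dec 12, Dec 13, Dec 16, …, Dec 24, Dec 25, Dec 26, skipping weekends) brings us to Thursday, 2024-12-26, which is the last day of the proof-of-loss period.
The last day of the investigation period: 2024-12-26 + 15 days = 2025-01-10.
The date payment becomes effective: 2025-01-10 + 9 days = 2025-01-19.

2025-01-19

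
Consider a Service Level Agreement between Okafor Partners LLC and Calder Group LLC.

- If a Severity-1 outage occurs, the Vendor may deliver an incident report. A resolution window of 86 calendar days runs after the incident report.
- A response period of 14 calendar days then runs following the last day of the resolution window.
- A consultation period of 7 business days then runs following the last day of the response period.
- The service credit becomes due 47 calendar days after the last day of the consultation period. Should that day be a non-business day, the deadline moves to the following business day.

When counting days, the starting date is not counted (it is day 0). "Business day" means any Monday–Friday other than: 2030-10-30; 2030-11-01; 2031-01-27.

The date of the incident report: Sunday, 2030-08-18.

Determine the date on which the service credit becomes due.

2031-01-21

The last day of the resolution window: 2030-08-18 + 86 days = 2030-11-12.
The last day of the response period: 14 calendar days after 2030-11-12 is 2030-11-26.
The last day of the consultation period: counting 7 business days from Tuesday, 2030-11-26 (Nov 27, Nov 28, Nov 29, Dec 2, Dec 3, Dec 4, Dec 5, skipping weekends) reaches Thursday, 2030-12-05.
Adding 47 calendar days to 2030-12-05 gives 2031-01-21, which is the date on which the service credit becomes due. 2031-01-21 is a Tuesday and is not a listed holiday, so no roll-forward applies.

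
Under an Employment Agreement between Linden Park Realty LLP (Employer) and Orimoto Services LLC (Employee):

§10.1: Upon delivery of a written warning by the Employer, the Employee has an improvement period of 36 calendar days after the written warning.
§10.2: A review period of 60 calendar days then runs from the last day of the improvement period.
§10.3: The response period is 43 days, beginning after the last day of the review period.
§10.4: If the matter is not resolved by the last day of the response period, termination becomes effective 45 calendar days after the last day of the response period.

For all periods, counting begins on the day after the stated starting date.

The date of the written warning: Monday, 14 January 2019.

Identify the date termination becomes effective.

17 July 2019

Adding 36 calendar days to 14 January 2019 gives 19 February 2019, which is the last day of the improvement period.
Adding 60 calendar days to 19 February 2019 gives 20 April 2019, which is the last day of the review period.
Adding 43 calendar days to 20 April 2019 gives 2 June 2019, which is the last day of the response period.
Adding 45 calendar days to 2 June 2019 gives 17 July 2019, which is the date termination becomes effective.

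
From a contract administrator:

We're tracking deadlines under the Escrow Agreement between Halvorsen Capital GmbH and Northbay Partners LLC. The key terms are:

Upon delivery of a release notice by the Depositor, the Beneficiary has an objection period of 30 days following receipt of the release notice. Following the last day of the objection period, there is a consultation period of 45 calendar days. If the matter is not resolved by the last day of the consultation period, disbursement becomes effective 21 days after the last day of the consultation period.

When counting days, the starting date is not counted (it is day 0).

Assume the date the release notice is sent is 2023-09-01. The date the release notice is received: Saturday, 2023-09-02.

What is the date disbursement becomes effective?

Adding 30 calendar days to 2023-09-02 gives 2023-10-02, which is the last day of the objection period.
The last day of the consultation period: 45 calendar days after 2023-10-02 is 2023-11-16.
The date disbursement becomes effective: 21 calendar days after 2023-11-16 is 2023-12-07.

2023-12-07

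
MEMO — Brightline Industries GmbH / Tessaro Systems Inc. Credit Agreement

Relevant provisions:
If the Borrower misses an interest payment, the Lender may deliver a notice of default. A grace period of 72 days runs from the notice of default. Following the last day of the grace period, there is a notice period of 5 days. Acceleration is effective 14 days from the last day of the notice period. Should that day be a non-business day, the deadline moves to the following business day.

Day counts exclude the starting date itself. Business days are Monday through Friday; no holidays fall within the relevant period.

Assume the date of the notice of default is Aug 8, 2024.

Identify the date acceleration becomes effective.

The last day of the grace period: 72 calendar days after Aug 8, 2024 is Oct 19, 2024.
Adding 5 calendar days to Oct 19, 2024 gives Oct 24, 2024, which is the last day of the notice period.
The date acceleration becomes effective: Oct 24, 2024 + 14 days = Nov 7, 2024. Nov 7, 2024 is a Thursday, so no roll-forward applies.

Nov 7, 2024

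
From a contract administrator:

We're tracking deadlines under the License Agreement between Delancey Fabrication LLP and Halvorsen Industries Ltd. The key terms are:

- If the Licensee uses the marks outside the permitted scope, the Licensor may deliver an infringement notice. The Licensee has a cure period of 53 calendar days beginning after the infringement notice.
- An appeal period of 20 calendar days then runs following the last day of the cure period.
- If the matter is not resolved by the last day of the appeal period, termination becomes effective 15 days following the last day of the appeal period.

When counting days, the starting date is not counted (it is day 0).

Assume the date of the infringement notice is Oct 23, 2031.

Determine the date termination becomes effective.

The last day of the cure period: Oct 23, 2031 + 53 days = Dec 15, 2031.
The last day of the appeal period: Dec 15, 2031 + 20 days = Jan 4, 2032.
Adding 15 calendar days to Jan 4, 2032 gives Jan 19, 2032, which is the date termination becomes effective.

Jan 19, 2032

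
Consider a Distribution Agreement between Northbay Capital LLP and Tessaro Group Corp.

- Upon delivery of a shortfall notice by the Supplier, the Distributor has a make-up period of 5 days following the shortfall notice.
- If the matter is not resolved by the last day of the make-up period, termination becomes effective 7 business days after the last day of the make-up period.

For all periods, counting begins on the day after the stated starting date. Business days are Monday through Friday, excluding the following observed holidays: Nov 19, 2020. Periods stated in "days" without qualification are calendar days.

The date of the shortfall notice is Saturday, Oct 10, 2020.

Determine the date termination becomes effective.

Adding 5 calendar days to Oct 10, 2020 gives Oct 15, 2020, which is the last day of the make-up period.
From Thursday, Oct 15, 2020, 7 business days (Oct 16, Oct 19, Oct 20, Oct 21, Oct 22, Oct 23, Oct 26, skipping weekends) brings us to Monday, Oct 26, 2020, which is the date termination becomes effective.

Oct 26, 2020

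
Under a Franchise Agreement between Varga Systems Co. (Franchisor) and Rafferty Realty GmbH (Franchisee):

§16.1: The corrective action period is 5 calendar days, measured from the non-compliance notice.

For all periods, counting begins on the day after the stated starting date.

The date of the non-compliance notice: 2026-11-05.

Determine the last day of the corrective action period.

The last day of the corrective action period: 5 calendar days after 2026-11-05 is 2026-11-10.

2026-11-10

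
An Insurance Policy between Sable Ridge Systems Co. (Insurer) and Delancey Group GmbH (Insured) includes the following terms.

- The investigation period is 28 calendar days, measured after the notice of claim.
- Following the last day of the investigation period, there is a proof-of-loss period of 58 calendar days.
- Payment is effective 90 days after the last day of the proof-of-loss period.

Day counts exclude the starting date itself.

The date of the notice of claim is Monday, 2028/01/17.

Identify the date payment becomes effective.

2028/07/11

The last day of the investigation period: 28 calendar days after 2028/01/17 is 2028/02/14.
The last day of the proof-of-loss period: 2028/02/14 + 58 days = 2028/04/12.
The date payment becomes effective: 90 calendar days after 2028/04/12 is 2028/07/11.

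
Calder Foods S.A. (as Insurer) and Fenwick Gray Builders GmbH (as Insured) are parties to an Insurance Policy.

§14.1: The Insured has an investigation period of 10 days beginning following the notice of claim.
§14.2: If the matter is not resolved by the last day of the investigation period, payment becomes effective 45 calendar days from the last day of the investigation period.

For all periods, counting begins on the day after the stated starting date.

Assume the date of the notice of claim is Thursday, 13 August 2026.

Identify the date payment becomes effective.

7 October 2026

The last day of the investigation period: 13 August 2026 + 10 days = 23 August 2026.
The date payment becomes effective: 23 August 2026 + 45 days = 7 October 2026.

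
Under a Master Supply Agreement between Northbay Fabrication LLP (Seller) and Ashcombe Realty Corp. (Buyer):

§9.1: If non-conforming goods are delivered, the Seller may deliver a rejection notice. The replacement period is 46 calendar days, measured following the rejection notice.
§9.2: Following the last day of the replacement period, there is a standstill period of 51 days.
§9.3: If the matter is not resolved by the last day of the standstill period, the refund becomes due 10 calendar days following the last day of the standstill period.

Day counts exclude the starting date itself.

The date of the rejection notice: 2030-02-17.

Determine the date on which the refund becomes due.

2030-06-04

Adding 46 calendar days to 2030-02-17 gives 2030-04-04, which is the last day of the replacement period.
The last day of the standstill period: 2030-04-04 + 51 days = 2030-05-25.
The date on which the refund becomes due: 2030-05-25 + 10 days = 2030-06-04.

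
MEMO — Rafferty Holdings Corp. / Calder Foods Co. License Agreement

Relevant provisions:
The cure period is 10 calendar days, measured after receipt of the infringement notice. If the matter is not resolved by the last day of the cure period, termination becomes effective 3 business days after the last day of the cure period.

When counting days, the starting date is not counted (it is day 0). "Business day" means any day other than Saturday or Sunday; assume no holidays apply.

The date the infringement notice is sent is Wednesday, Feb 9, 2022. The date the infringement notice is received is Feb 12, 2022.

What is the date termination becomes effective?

Feb 25, 2022

The last day of the cure period: Feb 12, 2022 + 10 days = Feb 22, 2022.
The date termination becomes effective: 3 business days after Tuesday, Feb 22, 2022, skipping weekends — Feb 23, Feb 24, Feb 25 — lands on Friday, Feb 25, 2022.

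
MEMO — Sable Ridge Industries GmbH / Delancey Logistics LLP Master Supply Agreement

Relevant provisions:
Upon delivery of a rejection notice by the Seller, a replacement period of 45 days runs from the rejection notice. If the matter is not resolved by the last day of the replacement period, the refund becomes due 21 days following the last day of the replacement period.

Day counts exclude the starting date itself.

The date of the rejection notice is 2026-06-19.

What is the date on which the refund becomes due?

2026-08-24

Adding 45 calendar days to 2026-06-19 gives 2026-08-03, which is the last day of the replacement period.
Adding 21 calendar days to 2026-08-03 gives 2026-08-24, which is the date on which the refund becomes due.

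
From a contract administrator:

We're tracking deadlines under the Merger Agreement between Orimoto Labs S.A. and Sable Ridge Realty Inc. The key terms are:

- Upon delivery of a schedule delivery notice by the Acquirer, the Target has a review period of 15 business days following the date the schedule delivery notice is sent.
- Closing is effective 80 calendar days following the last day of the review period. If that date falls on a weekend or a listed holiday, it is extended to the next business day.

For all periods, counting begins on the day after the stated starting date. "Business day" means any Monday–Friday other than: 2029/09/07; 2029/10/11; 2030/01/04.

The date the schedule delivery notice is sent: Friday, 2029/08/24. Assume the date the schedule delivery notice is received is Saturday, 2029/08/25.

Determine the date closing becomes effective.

2029/12/06

The last day of the review period: counting 15 business days from Friday, 2029/08/24 (Aug 27, Aug 28, Aug 29, Aug 30, …, Sep 13, Sep 14, Sep 17, skipping weekends and the listed holiday on Sep 7) reaches Monday, 2029/09/17.
Adding 80 calendar days to 2029/09/17 gives 2029/12/06, which is the date closing becomes effective. 2029/12/06 is a Thursday and is not a listed holiday, so no roll-forward applies.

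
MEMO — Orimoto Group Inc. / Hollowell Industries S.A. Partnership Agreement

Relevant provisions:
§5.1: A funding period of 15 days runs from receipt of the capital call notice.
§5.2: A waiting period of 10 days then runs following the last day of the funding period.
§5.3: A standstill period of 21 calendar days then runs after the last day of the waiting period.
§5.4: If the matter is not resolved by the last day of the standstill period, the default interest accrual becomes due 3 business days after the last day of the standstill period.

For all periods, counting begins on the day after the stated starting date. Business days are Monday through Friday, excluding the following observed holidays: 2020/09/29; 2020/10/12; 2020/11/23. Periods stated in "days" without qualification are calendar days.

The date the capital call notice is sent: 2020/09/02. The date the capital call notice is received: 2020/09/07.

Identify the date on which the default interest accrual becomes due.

The last day of the funding period: 2020/09/07 + 15 days = 2020/09/22.
The last day of the waiting period: 10 calendar days after 2020/09/22 is 2020/10/02.
The last day of the standstill period: 21 calendar days after 2020/10/02 is 2020/10/23.
The date on which the default interest accrual becomes due: counting 3 business days from Friday, 2020/10/23 (Oct 26, Oct 27, Oct 28, skipping weekends) reaches Wednesday, 2020/10/28.

2020/10/28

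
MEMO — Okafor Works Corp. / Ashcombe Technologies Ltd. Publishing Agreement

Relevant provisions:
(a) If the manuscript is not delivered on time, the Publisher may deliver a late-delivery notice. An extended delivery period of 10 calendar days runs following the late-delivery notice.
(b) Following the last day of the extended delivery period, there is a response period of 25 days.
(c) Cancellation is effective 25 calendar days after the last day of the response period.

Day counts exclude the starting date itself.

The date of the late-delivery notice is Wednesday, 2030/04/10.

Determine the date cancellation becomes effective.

Adding 10 calendar days to 2030/04/10 gives 2030/04/20, which is the last day of the extended delivery period.
The last day of the response period: 25 calendar days after 2030/04/20 is 2030/05/15.
The date cancellation becomes effective: 25 calendar days after 2030/05/15 is 2030/06/09.

2030/06/09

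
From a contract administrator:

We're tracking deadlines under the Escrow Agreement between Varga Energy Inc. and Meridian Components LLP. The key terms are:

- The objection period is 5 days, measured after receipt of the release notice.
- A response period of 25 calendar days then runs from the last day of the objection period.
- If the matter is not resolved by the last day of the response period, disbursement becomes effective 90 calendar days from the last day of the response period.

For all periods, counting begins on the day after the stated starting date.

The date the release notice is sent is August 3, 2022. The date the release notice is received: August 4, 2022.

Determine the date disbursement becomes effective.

December 2, 2022

Adding 5 calendar days to August 4, 2022 gives August 9, 2022, which is the last day of the objection period.
The last day of the response period: August 9, 2022 + 25 days = September 3, 2022.
The date disbursement becomes effective: 90 calendar days after September 3, 2022 is December 2, 2022.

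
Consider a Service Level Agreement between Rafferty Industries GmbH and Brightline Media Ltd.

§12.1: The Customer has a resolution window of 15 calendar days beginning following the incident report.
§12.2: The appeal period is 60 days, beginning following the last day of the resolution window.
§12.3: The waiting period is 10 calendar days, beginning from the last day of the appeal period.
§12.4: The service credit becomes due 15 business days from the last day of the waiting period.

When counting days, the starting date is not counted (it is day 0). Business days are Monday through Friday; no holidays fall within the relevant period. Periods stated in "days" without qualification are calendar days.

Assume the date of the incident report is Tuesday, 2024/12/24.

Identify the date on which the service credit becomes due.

2025/04/09

The last day of the resolution window: 2024/12/24 + 15 days = 2025/01/08.
The last day of the appeal period: 60 calendar days after 2025/01/08 is 2025/03/09.
The last day of the waiting period: 2025/03/09 + 10 days = 2025/03/19.
From Wednesday, 2025/03/19, 15 business days (Mar 20, Mar 21, Mar 24, Mar 25, …, Apr 7, Apr 8, Apr 9, skipping weekends) brings us to Wednesday, 2025/04/09, which is the date on which the service credit becomes due.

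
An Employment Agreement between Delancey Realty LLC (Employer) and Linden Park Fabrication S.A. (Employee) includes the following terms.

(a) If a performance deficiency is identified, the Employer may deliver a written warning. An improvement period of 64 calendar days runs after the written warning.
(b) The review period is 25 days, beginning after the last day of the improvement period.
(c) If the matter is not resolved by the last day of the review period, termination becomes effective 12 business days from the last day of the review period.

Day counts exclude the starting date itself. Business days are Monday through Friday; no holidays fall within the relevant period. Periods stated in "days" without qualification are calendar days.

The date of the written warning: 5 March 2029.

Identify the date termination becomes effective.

19 June 2029

Adding 64 calendar days to 5 March 2029 gives 8 May 2029, which is the last day of the improvement period.
The last day of the review period: 25 calendar days after 8 May 2029 is 2 June 2029.
The date termination becomes effective: 12 business days after Saturday, 2 June 2029, skipping weekends — Jun 4, Jun 5, Jun 6, Jun 7, …, Jun 15, Jun 18, Jun 19 — lands on Tuesday, 19 June 2029.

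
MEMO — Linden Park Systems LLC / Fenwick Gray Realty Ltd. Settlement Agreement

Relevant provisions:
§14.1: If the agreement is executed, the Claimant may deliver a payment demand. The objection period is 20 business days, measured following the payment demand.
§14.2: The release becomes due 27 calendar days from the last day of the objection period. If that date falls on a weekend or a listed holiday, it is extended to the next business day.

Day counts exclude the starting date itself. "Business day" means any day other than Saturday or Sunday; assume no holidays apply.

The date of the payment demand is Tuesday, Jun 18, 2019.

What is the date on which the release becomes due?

The last day of the objection period: 20 business days after Tuesday, Jun 18, 2019, skipping weekends — Jun 19, Jun 20, Jun 21, Jun 24, …, Jul 12, Jul 15, Jul 16 — lands on Tuesday, Jul 16, 2019.
Adding 27 calendar days to Jul 16, 2019 gives Aug 12, 2019, which is the date on which the release becomes due. Aug 12, 2019 is a Monday, so no roll-forward applies.

Aug 12, 2019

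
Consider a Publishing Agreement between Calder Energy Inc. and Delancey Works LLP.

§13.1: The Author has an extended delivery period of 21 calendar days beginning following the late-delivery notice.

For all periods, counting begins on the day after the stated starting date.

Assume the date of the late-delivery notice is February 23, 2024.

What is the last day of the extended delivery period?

March 15, 2024

The last day of the extended delivery period: February 23, 2024 + 21 days = March 15, 2024.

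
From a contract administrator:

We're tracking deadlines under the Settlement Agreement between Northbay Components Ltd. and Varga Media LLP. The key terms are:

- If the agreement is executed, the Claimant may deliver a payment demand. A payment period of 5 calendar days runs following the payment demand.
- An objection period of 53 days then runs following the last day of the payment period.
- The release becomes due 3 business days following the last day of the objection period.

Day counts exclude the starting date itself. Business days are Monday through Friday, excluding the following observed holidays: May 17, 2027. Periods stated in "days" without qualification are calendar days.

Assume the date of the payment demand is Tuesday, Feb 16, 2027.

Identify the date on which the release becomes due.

Apr 20, 2027

The last day of the payment period: Feb 16, 2027 + 5 days = Feb 21, 2027.
The last day of the objection period: Feb 21, 2027 + 53 days = Apr 15, 2027.
From Thursday, Apr 15, 2027, 3 business days (Apr 16, Apr 19, Apr 20, skipping weekends) brings us to Tuesday, Apr 20, 2027, which is the date on which the release becomes due.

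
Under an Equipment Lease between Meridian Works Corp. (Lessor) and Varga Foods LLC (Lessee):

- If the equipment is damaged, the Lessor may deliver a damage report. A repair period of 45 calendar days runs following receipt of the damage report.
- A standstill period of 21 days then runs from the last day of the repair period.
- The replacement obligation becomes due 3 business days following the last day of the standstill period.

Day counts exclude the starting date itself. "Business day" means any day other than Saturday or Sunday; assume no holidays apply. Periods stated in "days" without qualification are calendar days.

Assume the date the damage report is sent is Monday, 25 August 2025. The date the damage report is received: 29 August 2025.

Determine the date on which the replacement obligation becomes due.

Adding 45 calendar days to 29 August 2025 gives 13 October 2025, which is the last day of the repair period.
The last day of the standstill period: 13 October 2025 + 21 days = 3 November 2025.
The date on which the replacement obligation becomes due: counting 3 business days from Monday, 3 November 2025 (Nov 4, Nov 5, Nov 6, skipping weekends) reaches Thursday, 6 November 2025.

6 November 2025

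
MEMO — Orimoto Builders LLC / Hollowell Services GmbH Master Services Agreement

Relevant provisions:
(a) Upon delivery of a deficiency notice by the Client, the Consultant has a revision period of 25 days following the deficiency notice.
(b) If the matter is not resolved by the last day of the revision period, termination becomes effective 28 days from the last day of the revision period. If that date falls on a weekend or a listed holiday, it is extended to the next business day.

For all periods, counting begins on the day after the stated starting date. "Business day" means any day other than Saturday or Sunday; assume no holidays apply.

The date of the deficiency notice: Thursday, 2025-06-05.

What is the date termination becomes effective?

The last day of the revision period: 2025-06-05 + 25 days = 2025-06-30.
The date termination becomes effective: 2025-06-30 + 28 days = 2025-07-28. 2025-07-28 is a Monday, so no roll-forward applies.

2025-07-28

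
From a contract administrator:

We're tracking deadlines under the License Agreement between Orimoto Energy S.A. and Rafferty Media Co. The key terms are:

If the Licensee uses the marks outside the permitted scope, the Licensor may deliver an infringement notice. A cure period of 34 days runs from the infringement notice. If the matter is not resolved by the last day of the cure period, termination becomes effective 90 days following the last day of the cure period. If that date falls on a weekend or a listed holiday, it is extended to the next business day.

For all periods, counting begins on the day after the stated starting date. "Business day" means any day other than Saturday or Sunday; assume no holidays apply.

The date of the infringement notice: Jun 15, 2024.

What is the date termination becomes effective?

Oct 17, 2024

Adding 34 calendar days to Jun 15, 2024 gives Jul 19, 2024, which is the last day of the cure period.
Adding 90 calendar days to Jul 19, 2024 gives Oct 17, 2024, which is the date termination becomes effective. Oct 17, 2024 is a Thursday, so no roll-forward applies.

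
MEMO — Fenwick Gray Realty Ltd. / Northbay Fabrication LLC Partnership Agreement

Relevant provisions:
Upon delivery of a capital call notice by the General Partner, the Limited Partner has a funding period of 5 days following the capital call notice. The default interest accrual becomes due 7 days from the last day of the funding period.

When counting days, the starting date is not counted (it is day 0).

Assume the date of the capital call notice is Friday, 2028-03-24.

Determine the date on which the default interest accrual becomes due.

The last day of the funding period: 2028-03-24 + 5 days = 2028-03-29.
The date on which the default interest accrual becomes due: 2028-03-29 + 7 days = 2028-04-05.

2028-04-05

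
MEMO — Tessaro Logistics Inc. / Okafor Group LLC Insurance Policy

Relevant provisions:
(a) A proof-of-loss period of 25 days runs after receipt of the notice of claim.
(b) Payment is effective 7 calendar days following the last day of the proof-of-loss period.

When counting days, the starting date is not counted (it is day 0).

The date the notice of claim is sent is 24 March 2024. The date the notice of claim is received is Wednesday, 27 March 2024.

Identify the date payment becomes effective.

28 April 2024

The last day of the proof-of-loss period: 27 March 2024 + 25 days = 21 April 2024.
The date payment becomes effective: 7 calendar days after 21 April 2024 is 28 April 2024.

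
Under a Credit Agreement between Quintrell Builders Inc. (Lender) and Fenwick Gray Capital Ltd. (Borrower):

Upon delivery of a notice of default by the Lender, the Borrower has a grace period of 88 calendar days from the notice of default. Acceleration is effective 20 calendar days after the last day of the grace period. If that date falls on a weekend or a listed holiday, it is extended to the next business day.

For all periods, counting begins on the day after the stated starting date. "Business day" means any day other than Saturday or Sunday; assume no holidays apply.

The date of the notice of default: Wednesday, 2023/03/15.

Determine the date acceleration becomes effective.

2023/07/03

Adding 88 calendar days to 2023/03/15 gives 2023/06/11, which is the last day of the grace period.
Adding 20 calendar days to 2023/06/11 gives 2023/07/01, which is the date acceleration becomes effective. That falls on a Saturday, so it rolls to the next business day, Monday, 2023/07/03.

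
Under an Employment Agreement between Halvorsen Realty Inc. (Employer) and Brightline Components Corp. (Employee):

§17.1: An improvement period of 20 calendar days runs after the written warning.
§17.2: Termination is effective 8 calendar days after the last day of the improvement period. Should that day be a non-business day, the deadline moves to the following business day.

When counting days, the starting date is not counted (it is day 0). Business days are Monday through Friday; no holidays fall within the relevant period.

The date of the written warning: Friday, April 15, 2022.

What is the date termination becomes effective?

May 13, 2022

The last day of the improvement period: 20 calendar days after April 15, 2022 is May 5, 2022.
Adding 8 calendar days to May 5, 2022 gives May 13, 2022, which is the date termination becomes effective. May 13, 2022 is a Friday, so no roll-forward applies.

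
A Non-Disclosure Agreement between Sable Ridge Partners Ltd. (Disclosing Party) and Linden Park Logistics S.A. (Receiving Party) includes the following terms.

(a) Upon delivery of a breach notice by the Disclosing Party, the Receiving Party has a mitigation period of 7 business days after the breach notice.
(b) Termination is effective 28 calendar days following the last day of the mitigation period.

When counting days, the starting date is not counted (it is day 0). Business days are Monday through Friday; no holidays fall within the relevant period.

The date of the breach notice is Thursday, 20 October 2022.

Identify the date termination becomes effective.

28 November 2022

The last day of the mitigation period: 7 business days after Thursday, 20 October 2022, skipping weekends — Oct 21, Oct 24, Oct 25, Oct 26, Oct 27, Oct 28, Oct 31 — lands on Monday, 31 October 2022.
The date termination becomes effective: 31 October 2022 + 28 days = 28 November 2022.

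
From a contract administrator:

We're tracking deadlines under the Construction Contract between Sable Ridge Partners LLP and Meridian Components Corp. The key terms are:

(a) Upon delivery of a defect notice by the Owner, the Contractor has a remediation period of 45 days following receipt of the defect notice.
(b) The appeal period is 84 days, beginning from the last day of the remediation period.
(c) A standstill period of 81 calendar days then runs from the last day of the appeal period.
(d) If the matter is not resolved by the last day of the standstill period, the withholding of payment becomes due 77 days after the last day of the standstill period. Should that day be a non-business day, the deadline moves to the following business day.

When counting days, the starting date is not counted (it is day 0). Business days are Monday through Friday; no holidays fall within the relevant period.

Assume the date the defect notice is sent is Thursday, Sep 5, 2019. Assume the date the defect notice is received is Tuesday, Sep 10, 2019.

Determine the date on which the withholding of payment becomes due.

Jun 23, 2020

Adding 45 calendar days to Sep 10, 2019 gives Oct 25, 2019, which is the last day of the remediation period.
Adding 84 calendar days to Oct 25, 2019 gives Jan 17, 2020, which is the last day of the appeal period.
The last day of the standstill period: Jan 17, 2020 + 81 days = Apr 7, 2020.
Adding 77 calendar days to Apr 7, 2020 gives Jun 23, 2020, which is the date on which the withholding of payment becomes due. Jun 23, 2020 is a Tuesday, so no roll-forward applies.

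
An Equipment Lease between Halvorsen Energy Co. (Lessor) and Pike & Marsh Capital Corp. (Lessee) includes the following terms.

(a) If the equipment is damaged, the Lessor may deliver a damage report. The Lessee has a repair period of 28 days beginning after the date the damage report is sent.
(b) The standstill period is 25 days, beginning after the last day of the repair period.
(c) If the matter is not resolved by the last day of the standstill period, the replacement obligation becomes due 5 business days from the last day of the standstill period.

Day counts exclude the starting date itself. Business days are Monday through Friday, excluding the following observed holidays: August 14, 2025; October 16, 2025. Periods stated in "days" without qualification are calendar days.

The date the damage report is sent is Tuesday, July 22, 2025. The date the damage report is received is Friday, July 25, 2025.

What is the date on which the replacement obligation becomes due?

The last day of the repair period: July 22, 2025 + 28 days = August 19, 2025.
The last day of the standstill period: August 19, 2025 + 25 days = September 13, 2025.
From Saturday, September 13, 2025, 5 business days (Sep 15, Sep 16, Sep 17, Sep 18, Sep 19, skipping weekends) brings us to Friday, September 19, 2025, which is the date on which the replacement obligation becomes due.

September 19, 2025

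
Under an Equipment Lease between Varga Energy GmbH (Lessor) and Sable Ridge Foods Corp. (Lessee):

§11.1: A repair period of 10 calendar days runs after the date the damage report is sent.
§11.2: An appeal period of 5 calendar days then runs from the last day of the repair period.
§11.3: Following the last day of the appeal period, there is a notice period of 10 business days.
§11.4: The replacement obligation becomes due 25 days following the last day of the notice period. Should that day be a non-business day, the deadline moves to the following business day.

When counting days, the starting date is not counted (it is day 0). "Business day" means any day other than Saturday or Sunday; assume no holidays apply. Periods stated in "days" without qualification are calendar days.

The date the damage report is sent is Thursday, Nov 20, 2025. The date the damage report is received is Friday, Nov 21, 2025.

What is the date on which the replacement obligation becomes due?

Jan 13, 2026

The last day of the repair period: Nov 20, 2025 + 10 days = Nov 30, 2025.
Adding 5 calendar days to Nov 30, 2025 gives Dec 5, 2025, which is the last day of the appeal period.
From Friday, Dec 5, 2025, 10 business days (Dec 8, Dec 9, Dec 10, Dec 11, Dec 12, Dec 15, Dec 16, Dec 17, Dec 18, Dec 19, skipping weekends) brings us to Friday, Dec 19, 2025, which is the last day of the notice period.
Adding 25 calendar days to Dec 19, 2025 gives Jan 13, 2026, which is the date on which the replacement obligation becomes due. Jan 13, 2026 is a Tuesday, so no roll-forward applies.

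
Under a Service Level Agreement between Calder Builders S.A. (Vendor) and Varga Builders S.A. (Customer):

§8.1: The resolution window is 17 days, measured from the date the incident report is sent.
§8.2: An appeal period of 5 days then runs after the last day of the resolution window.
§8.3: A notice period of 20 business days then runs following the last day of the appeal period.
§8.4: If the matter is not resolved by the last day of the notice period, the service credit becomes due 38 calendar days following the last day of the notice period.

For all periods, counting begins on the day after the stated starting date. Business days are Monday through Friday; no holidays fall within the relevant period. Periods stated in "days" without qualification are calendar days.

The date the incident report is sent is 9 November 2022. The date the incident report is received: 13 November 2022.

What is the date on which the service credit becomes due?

The last day of the resolution window: 17 calendar days after 9 November 2022 is 26 November 2022.
The last day of the appeal period: 26 November 2022 + 5 days = 1 December 2022.
From Thursday, 1 December 2022, 20 business days (Dec 2, Dec 5, Dec 6, Dec 7, …, Dec 27, Dec 28, Dec 29, skipping weekends) brings us to Thursday, 29 December 2022, which is the last day of the notice period.
The date on which the service credit becomes due: 29 December 2022 + 38 days = 5 February 2023.

5 February 2023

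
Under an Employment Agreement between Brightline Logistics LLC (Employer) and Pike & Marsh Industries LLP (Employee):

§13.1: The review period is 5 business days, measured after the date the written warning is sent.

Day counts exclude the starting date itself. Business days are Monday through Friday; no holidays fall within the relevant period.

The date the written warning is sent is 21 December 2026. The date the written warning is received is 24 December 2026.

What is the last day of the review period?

28 December 2026

The last day of the review period: 5 business days after Monday, 21 December 2026, skipping weekends — Dec 22, Dec 23, Dec 24, Dec 25, Dec 28 — lands on Monday, 28 December 2026.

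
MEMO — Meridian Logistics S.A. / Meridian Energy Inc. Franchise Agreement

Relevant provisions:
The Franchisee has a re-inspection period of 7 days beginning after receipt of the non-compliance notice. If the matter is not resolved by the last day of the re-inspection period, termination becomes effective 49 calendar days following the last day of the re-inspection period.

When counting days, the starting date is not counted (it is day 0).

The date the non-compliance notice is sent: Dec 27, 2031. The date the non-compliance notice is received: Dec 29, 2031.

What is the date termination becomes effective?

Adding 7 calendar days to Dec 29, 2031 gives Jan 5, 2032, which is the last day of the re-inspection period.
The date termination becomes effective: 49 calendar days after Jan 5, 2032 is Feb 23, 2032.

Feb 23, 2032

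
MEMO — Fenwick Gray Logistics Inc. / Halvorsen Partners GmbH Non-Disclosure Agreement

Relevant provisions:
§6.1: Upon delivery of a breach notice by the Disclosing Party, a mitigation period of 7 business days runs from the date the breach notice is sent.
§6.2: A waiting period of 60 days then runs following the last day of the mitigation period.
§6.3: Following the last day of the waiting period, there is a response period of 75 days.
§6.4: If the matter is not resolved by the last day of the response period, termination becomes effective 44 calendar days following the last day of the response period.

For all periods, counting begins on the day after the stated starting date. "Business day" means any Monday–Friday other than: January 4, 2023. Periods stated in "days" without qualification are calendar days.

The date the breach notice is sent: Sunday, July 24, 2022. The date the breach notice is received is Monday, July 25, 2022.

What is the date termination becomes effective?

The last day of the mitigation period: counting 7 business days from Sunday, July 24, 2022 (Jul 25, Jul 26, Jul 27, Jul 28, Jul 29, Aug 1, Aug 2, skipping weekends) reaches Tuesday, August 2, 2022.
Adding 60 calendar days to August 2, 2022 gives October 1, 2022, which is the last day of the waiting period.
The last day of the response period: 75 calendar days after October 1, 2022 is December 15, 2022.
The date termination becomes effective: 44 calendar days after December 15, 2022 is January 28, 2023.

January 28, 2023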